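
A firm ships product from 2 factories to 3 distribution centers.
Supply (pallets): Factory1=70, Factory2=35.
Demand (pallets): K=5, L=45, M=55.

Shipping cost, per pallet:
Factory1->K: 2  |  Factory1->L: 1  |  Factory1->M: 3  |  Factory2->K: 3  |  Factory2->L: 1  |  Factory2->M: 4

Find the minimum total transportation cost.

A cheapest plan:
  Factory1->K: 5 pallets
  Factory1->L: 10 pallets
  Factory1->M: 55 pallets
  Factory2->L: 35 pallets
Total cost = 220.

220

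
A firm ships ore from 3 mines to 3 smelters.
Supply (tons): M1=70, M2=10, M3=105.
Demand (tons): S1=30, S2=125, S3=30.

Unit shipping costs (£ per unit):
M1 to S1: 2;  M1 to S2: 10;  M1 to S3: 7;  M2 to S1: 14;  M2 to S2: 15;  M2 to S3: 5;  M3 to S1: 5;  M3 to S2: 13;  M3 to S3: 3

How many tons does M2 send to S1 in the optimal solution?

The minimum-cost plan:
  M1–S2: 70 × £10 = £700
  M2–S3: 10 × £5 = £50
  M3–S1: 30 × £5 = £150
  M3–S2: 55 × £13 = £715
  M3–S3: 20 × £3 = £60
Total cost = £1675.
The route M2→S1 is not used.

0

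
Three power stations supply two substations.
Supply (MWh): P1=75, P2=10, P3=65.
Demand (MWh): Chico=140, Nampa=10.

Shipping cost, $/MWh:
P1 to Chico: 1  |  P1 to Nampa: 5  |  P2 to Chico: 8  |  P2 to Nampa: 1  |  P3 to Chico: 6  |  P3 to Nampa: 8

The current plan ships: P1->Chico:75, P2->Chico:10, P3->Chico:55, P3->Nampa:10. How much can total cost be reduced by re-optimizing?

Current plan cost = 75·1 + 10·8 + 55·6 + 10·8 = $565.
Optimal plan:
  P1 to Chico: 75 MWh
  P2 to Nampa: 10 MWh
  P3 to Chico: 65 MWh
Optimal cost = $475.
Saving = 565 − 475 = $90.

90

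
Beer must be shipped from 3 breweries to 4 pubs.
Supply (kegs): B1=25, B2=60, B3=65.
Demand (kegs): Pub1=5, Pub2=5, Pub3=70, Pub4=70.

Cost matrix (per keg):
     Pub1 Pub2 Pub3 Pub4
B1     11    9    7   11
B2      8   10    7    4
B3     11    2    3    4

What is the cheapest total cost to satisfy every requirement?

635

Optimal allocation:
  B1->Pub1: 5 × 11 = 55
  B1->Pub3: 20 × 7 = 140
  B2->Pub4: 60 × 4 = 240
  B3->Pub2: 5 × 2 = 10
  B3->Pub3: 50 × 3 = 150
  B3->Pub4: 10 × 4 = 40
Total = 55 + 140 + 240 + 10 + 150 + 40 = 635.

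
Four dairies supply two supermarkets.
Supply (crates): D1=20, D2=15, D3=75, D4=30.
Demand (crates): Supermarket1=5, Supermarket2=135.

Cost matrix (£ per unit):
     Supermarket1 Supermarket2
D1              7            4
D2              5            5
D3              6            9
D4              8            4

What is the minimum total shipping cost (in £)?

One minimum-cost allocation:
  D1->Supermarket2: 20 × £4 = £80
  D2->Supermarket2: 15 × £5 = £75
  D3->Supermarket1: 5 × £6 = £30
  D3->Supermarket2: 70 × £9 = £630
  D4->Supermarket2: 30 × £4 = £120
Total = 80 + 75 + 30 + 630 + 120 = £935.

935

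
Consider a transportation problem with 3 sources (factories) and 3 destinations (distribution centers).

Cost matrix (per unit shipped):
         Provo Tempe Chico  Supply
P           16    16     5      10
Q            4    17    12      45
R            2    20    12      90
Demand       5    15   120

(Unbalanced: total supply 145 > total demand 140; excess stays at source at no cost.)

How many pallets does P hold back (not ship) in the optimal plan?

0

An optimal plan:
  P→Chico: 10 pallets
  Q→Tempe: 15 pallets
  Q→Chico: 30 pallets
  R→Provo: 5 pallets
  R→Chico: 80 pallets
Total cost = 1635.
P ships 10 of its 10, leaving 0.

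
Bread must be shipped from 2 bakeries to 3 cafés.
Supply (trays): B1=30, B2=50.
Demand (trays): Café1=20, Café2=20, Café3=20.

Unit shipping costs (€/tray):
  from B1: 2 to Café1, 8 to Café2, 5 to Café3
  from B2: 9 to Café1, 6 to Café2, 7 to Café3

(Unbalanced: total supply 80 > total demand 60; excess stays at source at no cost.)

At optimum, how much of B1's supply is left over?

0

An optimal plan:
  B1–Café1: 20 × €2 = €40
  B1–Café3: 10 × €5 = €50
  B2–Café2: 20 × €6 = €120
  B2–Café3: 10 × €7 = €70
Total cost = €280.
B1 ships 30 of its 30, leaving 0.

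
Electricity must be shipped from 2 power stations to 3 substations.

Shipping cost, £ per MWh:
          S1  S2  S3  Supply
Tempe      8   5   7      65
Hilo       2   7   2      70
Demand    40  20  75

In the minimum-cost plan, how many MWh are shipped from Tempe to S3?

45

Optimal shipments:
  Tempe to S2: 20 × £5 = £100
  Tempe to S3: 45 × £7 = £315
  Hilo to S1: 40 × £2 = £80
  Hilo to S3: 30 × £2 = £60
Total cost = £555.
So Tempe→S3 carries 45 MWh.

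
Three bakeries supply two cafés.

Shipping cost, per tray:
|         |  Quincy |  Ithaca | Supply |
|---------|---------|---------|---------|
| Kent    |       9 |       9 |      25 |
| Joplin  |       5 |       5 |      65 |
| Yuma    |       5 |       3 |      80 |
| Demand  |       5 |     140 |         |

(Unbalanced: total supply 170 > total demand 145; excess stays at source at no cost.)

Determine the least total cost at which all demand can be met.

565

A cheapest plan:
  Joplin to Quincy: 5 × 5 = 25
  Joplin to Ithaca: 60 × 5 = 300
  Yuma to Ithaca: 80 × 3 = 240
Total = 25 + 300 + 240 = 565.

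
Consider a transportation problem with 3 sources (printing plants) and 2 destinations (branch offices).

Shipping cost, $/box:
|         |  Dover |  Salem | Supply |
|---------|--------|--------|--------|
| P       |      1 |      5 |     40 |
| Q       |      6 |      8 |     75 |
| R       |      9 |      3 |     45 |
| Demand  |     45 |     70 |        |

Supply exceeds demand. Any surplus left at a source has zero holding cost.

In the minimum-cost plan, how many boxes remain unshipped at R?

0

An optimal plan:
  P to Dover: 40 × $1 = $40
  Q to Dover: 5 × $6 = $30
  Q to Salem: 25 × $8 = $200
  R to Salem: 45 × $3 = $135
Total cost = $405.
R ships 45 of its 45, leaving 0.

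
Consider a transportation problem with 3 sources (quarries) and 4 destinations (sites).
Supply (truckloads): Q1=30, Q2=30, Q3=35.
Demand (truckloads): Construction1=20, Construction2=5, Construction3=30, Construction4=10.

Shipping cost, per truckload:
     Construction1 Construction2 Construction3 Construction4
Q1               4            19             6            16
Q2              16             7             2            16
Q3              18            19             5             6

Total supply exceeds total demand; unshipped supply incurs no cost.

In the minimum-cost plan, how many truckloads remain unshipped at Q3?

20

An optimal plan:
  Q1->Construction1: 20 × 4 = 80
  Q2->Construction2: 5 × 7 = 35
  Q2->Construction3: 25 × 2 = 50
  Q3->Construction3: 5 × 5 = 25
  Q3->Construction4: 10 × 6 = 60
Total cost = 250.
Q3 ships 15 of its 35, leaving 20.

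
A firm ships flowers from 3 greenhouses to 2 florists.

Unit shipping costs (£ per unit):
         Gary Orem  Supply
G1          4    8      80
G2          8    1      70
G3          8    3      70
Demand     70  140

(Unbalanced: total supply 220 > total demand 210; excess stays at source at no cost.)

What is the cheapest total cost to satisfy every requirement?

A cheapest plan:
  G1->Gary: 70 × £4 = £280
  G2->Orem: 70 × £1 = £70
  G3->Orem: 70 × £3 = £210
Total = 280 + 70 + 210 = £560.

560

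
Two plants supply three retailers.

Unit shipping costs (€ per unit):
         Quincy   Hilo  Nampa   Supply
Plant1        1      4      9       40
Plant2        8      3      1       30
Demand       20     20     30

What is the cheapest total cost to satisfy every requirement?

Optimal allocation:
  Plant1–Quincy: 20 × €1 = €20
  Plant1–Hilo: 20 × €4 = €80
  Plant2–Nampa: 30 × €1 = €30
Total = 20 + 80 + 30 = €130.

130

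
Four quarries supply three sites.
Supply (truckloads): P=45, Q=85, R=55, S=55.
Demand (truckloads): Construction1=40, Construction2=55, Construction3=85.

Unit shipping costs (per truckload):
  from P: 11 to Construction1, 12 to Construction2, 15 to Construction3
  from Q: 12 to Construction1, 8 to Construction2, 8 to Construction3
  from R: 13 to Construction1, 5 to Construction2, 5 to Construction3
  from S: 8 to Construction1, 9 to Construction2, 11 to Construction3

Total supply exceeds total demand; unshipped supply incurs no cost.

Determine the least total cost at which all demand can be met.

An optimal shipping plan:
  Q to Construction2: 55 × 8 = 440
  Q to Construction3: 30 × 8 = 240
  R to Construction3: 55 × 5 = 275
  S to Construction1: 40 × 8 = 320
Total = 440 + 240 + 275 + 320 = 1275.

1275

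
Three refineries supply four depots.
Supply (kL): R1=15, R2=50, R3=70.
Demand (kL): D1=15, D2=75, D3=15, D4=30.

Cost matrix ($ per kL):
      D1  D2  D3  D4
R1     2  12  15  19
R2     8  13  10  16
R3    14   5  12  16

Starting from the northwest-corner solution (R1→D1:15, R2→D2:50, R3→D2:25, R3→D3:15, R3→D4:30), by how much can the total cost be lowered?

390

Current plan cost = 15·2 + 50·13 + 25·5 + 15·12 + 30·16 = $1465.
Optimal plan:
  R1 to D1: 15 × $2 = $30
  R2 to D2: 5 × $13 = $65
  R2 to D3: 15 × $10 = $150
  R2 to D4: 30 × $16 = $480
  R3 to D2: 70 × $5 = $350
Optimal cost = $1075.
Saving = 1465 − 1075 = $390.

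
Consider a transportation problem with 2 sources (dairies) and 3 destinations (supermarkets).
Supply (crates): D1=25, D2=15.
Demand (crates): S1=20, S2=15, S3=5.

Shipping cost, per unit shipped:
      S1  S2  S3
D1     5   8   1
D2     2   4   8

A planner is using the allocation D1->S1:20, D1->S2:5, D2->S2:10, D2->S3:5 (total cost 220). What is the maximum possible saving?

Current plan cost = 20·5 + 5·8 + 10·4 + 5·8 = 220.
Optimal plan:
  D1->S1: 20 × 5 = 100
  D1->S3: 5 × 1 = 5
  D2->S2: 15 × 4 = 60
Optimal cost = 165.
Saving = 220 − 165 = 55.

55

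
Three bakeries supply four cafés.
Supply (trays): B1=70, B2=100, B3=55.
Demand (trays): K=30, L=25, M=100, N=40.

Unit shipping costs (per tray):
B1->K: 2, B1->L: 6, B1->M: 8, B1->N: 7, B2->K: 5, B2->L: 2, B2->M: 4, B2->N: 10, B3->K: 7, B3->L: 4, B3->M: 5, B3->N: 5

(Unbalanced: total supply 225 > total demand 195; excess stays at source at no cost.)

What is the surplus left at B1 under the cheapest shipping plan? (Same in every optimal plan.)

30

Minimum-cost shipments:
  B1->K: 30 × 2 = 60
  B1->N: 10 × 7 = 70
  B2->L: 25 × 2 = 50
  B2->M: 75 × 4 = 300
  B3->M: 25 × 5 = 125
  B3->N: 30 × 5 = 150
Total cost = 755.
B1 ships 40 of its 70, leaving 30.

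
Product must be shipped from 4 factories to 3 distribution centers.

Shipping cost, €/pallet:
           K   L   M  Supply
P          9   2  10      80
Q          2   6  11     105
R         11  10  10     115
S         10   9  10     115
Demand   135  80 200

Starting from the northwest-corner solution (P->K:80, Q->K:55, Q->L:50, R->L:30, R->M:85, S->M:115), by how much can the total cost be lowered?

760

Current plan cost = 80·9 + 55·2 + 50·6 + 30·10 + 85·10 + 115·10 = €3430.
Optimal plan:
  P->L: 80 pallets
  Q->K: 105 pallets
  R->M: 115 pallets
  S->K: 30 pallets
  S->M: 85 pallets
Optimal cost = €2670.
Saving = 3430 − 2670 = €760.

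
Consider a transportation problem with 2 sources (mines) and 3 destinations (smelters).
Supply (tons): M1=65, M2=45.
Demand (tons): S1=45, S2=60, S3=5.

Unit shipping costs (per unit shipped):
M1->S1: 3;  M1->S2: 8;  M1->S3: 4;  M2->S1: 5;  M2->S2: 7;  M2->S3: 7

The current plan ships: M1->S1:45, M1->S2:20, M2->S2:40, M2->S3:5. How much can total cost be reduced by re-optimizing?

Current plan cost = 45·3 + 20·8 + 40·7 + 5·7 = 610.
Optimal plan:
  M1->S1: 45 × 3 = 135
  M1->S2: 15 × 8 = 120
  M1->S3: 5 × 4 = 20
  M2->S2: 45 × 7 = 315
Optimal cost = 590.
Saving = 610 − 590 = 20.

20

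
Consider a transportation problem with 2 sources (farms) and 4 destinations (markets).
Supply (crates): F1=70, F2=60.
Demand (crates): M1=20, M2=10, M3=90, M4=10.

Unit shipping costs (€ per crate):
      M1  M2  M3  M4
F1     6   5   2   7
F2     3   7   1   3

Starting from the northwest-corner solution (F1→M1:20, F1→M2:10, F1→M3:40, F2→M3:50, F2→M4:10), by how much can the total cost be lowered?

40

Current plan cost = 20·6 + 10·5 + 40·2 + 50·1 + 10·3 = €330.
Optimal plan:
  F1–M2: 10 × €5 = €50
  F1–M3: 60 × €2 = €120
  F2–M1: 20 × €3 = €60
  F2–M3: 30 × €1 = €30
  F2–M4: 10 × €3 = €30
Optimal cost = €290.
Saving = 330 − 290 = €40.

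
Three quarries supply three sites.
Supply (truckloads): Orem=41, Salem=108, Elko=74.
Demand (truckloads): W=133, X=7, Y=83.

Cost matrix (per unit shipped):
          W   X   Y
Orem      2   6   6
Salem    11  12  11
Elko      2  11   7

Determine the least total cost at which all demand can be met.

1425

Optimal allocation:
  Orem–W: 41 truckloads
  Salem–W: 18 truckloads
  Salem–X: 7 truckloads
  Salem–Y: 83 truckloads
  Elko–W: 74 truckloads
Total cost = 1425.
(Supply check: Orem ships 41; Salem ships 108; Elko ships 74.)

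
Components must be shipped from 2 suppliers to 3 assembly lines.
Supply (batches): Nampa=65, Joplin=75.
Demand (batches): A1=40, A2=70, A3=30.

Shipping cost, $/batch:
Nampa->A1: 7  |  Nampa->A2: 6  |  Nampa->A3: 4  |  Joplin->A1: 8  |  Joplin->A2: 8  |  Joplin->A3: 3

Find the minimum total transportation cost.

840

A cheapest plan:
  Nampa to A2: 65 × $6 = $390
  Joplin to A1: 40 × $8 = $320
  Joplin to A2: 5 × $8 = $40
  Joplin to A3: 30 × $3 = $90
Total = 390 + 320 + 40 + 90 = $840.
(Supply check: Nampa ships 65; Joplin ships 75.)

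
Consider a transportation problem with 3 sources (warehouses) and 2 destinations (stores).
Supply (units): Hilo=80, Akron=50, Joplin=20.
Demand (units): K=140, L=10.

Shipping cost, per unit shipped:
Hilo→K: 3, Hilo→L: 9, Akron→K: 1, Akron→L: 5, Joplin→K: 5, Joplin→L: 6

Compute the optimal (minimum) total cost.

A cheapest plan:
  Hilo->K: 80 units
  Akron->K: 50 units
  Joplin->K: 10 units
  Joplin->L: 10 units
Total cost = 400.

400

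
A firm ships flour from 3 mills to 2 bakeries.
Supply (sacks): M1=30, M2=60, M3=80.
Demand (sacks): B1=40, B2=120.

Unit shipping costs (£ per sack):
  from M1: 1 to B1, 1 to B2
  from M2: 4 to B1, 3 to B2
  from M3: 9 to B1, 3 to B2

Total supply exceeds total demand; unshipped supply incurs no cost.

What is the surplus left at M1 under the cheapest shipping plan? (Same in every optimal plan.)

0

Minimum-cost shipments:
  M1 to B1: 30 × £1 = £30
  M2 to B1: 10 × £4 = £40
  M2 to B2: 40 × £3 = £120
  M3 to B2: 80 × £3 = £240
Total cost = £430.
M1 ships 30 of its 30, leaving 0.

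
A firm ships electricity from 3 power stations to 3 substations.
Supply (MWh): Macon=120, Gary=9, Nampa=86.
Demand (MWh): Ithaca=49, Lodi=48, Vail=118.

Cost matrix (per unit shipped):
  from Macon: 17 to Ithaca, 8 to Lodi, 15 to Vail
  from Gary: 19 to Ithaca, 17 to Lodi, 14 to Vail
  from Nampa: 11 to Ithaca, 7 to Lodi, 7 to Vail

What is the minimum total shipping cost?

One minimum-cost allocation:
  Macon->Ithaca: 49 × 17 = 833
  Macon->Lodi: 48 × 8 = 384
  Macon->Vail: 23 × 15 = 345
  Gary->Vail: 9 × 14 = 126
  Nampa->Vail: 86 × 7 = 602
Total = 833 + 384 + 345 + 126 + 602 = 2290.

2290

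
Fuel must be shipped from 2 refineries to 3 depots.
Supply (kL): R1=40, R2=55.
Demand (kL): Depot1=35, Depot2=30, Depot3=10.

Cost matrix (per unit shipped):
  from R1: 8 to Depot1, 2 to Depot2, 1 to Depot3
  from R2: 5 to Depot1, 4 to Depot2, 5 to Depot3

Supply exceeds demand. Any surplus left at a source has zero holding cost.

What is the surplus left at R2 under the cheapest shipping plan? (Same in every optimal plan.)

20

An optimal plan:
  R1–Depot2: 30 × 2 = 60
  R1–Depot3: 10 × 1 = 10
  R2–Depot1: 35 × 5 = 175
Total cost = 245.
R2 ships 35 of its 55, leaving 20.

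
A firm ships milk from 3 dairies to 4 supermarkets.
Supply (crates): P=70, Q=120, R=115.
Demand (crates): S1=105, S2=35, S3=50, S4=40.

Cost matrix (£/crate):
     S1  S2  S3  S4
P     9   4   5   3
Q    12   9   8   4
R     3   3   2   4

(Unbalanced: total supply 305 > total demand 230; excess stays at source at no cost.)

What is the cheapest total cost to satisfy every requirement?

850

An optimal shipping plan:
  P->S2: 35 × £4 = £140
  P->S3: 35 × £5 = £175
  Q->S3: 5 × £8 = £40
  Q->S4: 40 × £4 = £160
  R->S1: 105 × £3 = £315
  R->S3: 10 × £2 = £20
Total = 140 + 175 + 40 + 160 + 315 + 20 = £850.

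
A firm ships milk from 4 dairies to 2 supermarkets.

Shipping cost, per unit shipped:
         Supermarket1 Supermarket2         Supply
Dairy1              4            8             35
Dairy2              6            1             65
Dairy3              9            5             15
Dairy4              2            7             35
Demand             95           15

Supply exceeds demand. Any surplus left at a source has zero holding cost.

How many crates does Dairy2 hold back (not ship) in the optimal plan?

An optimal plan:
  Dairy1–Supermarket1: 35 × 4 = 140
  Dairy2–Supermarket1: 25 × 6 = 150
  Dairy2–Supermarket2: 15 × 1 = 15
  Dairy4–Supermarket1: 35 × 2 = 70
Total cost = 375.
Dairy2 ships 40 of its 65, leaving 25.

25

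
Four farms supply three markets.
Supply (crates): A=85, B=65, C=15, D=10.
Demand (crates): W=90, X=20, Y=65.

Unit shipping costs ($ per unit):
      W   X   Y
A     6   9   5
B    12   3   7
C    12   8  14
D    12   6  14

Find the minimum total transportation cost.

An optimal shipping plan:
  A→W: 75 × $6 = $450
  A→Y: 10 × $5 = $50
  B→X: 10 × $3 = $30
  B→Y: 55 × $7 = $385
  C→W: 15 × $12 = $180
  D→X: 10 × $6 = $60
Total = 450 + 50 + 30 + 385 + 180 + 60 = $1155.
(Supply check: A ships 85; B ships 65; C ships 15; D ships 10.)

1155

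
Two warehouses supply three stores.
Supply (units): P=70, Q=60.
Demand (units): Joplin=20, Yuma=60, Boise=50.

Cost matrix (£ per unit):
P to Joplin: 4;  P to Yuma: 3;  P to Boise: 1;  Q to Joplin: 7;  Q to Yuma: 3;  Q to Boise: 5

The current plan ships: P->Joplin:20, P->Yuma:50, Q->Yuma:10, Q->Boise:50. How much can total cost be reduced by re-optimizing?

200

Current plan cost = 20·4 + 50·3 + 10·3 + 50·5 = £510.
Optimal plan:
  P->Joplin: 20 × £4 = £80
  P->Boise: 50 × £1 = £50
  Q->Yuma: 60 × £3 = £180
Optimal cost = £310.
Saving = 510 − 310 = £200.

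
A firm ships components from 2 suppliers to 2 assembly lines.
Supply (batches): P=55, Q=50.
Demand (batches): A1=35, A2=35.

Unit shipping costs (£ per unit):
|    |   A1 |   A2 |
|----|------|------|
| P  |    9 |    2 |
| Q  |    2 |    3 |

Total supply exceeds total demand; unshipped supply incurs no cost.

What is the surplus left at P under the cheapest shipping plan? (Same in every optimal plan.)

20

Minimum-cost shipments:
  P->A2: 35 batches
  Q->A1: 35 batches
Total cost = £140.
P ships 35 of its 55, leaving 20.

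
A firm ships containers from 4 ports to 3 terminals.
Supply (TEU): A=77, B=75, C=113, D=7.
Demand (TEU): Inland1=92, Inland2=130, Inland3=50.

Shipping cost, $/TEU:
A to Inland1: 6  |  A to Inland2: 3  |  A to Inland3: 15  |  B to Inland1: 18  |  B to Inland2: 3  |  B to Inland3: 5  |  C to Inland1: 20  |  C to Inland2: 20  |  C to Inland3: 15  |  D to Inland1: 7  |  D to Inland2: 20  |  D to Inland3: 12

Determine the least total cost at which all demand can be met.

2581

One minimum-cost allocation:
  A→Inland1: 22 × $6 = $132
  A→Inland2: 55 × $3 = $165
  B→Inland2: 75 × $3 = $225
  C→Inland1: 63 × $20 = $1260
  C→Inland3: 50 × $15 = $750
  D→Inland1: 7 × $7 = $49
Total = 132 + 165 + 225 + 1260 + 750 + 49 = $2581.
(Supply check: A ships 77; B ships 75; C ships 113; D ships 7.)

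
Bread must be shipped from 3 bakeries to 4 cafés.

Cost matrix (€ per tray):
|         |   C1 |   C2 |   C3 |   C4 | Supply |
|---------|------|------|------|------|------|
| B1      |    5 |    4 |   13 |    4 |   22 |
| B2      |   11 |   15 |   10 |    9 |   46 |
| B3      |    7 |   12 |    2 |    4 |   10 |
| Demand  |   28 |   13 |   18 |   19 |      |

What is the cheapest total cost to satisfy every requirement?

577

Optimal allocation:
  B1->C1: 9 × €5 = €45
  B1->C2: 13 × €4 = €52
  B2->C1: 19 × €11 = €209
  B2->C3: 8 × €10 = €80
  B2->C4: 19 × €9 = €171
  B3->C3: 10 × €2 = €20
Total = 45 + 52 + 209 + 80 + 171 + 20 = €577.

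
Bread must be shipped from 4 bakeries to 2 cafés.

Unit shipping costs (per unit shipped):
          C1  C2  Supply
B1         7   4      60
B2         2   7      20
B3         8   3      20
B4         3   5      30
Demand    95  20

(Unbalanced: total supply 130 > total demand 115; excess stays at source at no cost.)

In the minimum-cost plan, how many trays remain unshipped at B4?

Minimum-cost shipments:
  B1 to C1: 45 × 7 = 315
  B2 to C1: 20 × 2 = 40
  B3 to C2: 20 × 3 = 60
  B4 to C1: 30 × 3 = 90
Total cost = 505.
B4 ships 30 of its 30, leaving 0.

0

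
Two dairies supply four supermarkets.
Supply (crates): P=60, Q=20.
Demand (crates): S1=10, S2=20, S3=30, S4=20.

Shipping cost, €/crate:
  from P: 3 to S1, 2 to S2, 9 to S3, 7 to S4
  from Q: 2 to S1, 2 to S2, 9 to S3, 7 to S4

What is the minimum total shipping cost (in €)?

Optimal allocation:
  P–S2: 20 crates
  P–S3: 20 crates
  P–S4: 20 crates
  Q–S1: 10 crates
  Q–S3: 10 crates
Total cost = €470.
(Supply check: P ships 60; Q ships 20.)

470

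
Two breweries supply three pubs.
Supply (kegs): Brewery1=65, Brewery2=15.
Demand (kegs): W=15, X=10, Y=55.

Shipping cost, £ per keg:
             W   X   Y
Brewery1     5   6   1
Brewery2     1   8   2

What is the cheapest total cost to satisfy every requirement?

One minimum-cost allocation:
  Brewery1→X: 10 × £6 = £60
  Brewery1→Y: 55 × £1 = £55
  Brewery2→W: 15 × £1 = £15
Total = 60 + 55 + 15 = £130.

130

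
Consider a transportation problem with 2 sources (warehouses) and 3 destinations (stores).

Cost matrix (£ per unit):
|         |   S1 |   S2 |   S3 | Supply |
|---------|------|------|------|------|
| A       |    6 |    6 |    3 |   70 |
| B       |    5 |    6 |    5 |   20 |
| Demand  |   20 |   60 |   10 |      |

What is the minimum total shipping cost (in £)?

490

Optimal allocation:
  A→S2: 60 × £6 = £360
  A→S3: 10 × £3 = £30
  B→S1: 20 × £5 = £100
Total = 360 + 30 + 100 = £490.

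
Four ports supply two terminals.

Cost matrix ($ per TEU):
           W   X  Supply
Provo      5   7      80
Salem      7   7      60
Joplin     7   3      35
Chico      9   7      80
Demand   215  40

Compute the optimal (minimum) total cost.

1635

Optimal allocation:
  Provo to W: 80 × $5 = $400
  Salem to W: 60 × $7 = $420
  Joplin to X: 35 × $3 = $105
  Chico to W: 75 × $9 = $675
  Chico to X: 5 × $7 = $35
Total = 400 + 420 + 105 + 675 + 35 = $1635.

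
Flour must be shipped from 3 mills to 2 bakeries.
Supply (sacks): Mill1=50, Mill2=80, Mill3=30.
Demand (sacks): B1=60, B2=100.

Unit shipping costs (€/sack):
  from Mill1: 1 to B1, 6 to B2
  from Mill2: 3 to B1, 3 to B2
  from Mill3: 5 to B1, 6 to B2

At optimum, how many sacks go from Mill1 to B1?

The minimum-cost plan:
  Mill1->B1: 50 × €1 = €50
  Mill2->B2: 80 × €3 = €240
  Mill3->B1: 10 × €5 = €50
  Mill3->B2: 20 × €6 = €120
Total cost = €460.
So Mill1→B1 carries 50 sacks.

50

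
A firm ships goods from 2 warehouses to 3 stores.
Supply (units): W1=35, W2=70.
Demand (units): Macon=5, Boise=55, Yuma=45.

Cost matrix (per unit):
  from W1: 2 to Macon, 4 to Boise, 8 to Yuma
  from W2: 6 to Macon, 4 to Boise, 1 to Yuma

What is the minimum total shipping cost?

A cheapest plan:
  W1 to Macon: 5 × 2 = 10
  W1 to Boise: 30 × 4 = 120
  W2 to Boise: 25 × 4 = 100
  W2 to Yuma: 45 × 1 = 45
Total = 10 + 120 + 100 + 45 = 275.
(Supply check: W1 ships 35; W2 ships 70.)

275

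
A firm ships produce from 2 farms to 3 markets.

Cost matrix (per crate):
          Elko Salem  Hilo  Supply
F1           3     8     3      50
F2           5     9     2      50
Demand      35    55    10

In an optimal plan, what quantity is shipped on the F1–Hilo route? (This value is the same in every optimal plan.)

Optimal shipments:
  F1→Elko: 35 × 3 = 105
  F1→Salem: 15 × 8 = 120
  F2→Salem: 40 × 9 = 360
  F2→Hilo: 10 × 2 = 20
Total cost = 605.
The route F1→Hilo is not used.

0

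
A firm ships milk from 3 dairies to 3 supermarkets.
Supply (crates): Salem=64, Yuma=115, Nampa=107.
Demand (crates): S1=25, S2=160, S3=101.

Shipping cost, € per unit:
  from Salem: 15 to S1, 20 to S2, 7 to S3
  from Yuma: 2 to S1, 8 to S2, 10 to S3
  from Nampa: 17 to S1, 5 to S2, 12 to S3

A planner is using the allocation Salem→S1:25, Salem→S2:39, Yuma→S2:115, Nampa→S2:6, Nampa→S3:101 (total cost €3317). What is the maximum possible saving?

Current plan cost = 25·15 + 39·20 + 115·8 + 6·5 + 101·12 = €3317.
Optimal plan:
  Salem to S3: 64 × €7 = €448
  Yuma to S1: 25 × €2 = €50
  Yuma to S2: 53 × €8 = €424
  Yuma to S3: 37 × €10 = €370
  Nampa to S2: 107 × €5 = €535
Optimal cost = €1827.
Saving = 3317 − 1827 = €1490.

1490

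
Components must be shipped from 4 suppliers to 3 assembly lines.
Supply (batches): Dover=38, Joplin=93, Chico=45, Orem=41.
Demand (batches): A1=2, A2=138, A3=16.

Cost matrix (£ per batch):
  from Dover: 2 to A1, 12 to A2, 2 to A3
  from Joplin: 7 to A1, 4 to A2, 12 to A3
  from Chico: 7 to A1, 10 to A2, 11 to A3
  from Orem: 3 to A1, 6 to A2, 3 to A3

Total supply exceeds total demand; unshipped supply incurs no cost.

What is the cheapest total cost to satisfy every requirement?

Optimal allocation:
  Dover->A1: 2 × £2 = £4
  Dover->A3: 16 × £2 = £32
  Joplin->A2: 93 × £4 = £372
  Chico->A2: 4 × £10 = £40
  Orem->A2: 41 × £6 = £246
Total = 4 + 32 + 372 + 40 + 246 = £694.
(Supply check: Dover ships 18; Joplin ships 93; Chico ships 4; Orem ships 41.)

694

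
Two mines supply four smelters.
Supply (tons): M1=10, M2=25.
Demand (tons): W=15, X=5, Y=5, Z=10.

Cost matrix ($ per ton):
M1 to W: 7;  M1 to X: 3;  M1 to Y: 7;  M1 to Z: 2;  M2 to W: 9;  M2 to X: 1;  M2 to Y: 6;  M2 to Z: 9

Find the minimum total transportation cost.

Optimal allocation:
  M1 to Z: 10 × $2 = $20
  M2 to W: 15 × $9 = $135
  M2 to X: 5 × $1 = $5
  M2 to Y: 5 × $6 = $30
Total = 20 + 135 + 5 + 30 = $190.

190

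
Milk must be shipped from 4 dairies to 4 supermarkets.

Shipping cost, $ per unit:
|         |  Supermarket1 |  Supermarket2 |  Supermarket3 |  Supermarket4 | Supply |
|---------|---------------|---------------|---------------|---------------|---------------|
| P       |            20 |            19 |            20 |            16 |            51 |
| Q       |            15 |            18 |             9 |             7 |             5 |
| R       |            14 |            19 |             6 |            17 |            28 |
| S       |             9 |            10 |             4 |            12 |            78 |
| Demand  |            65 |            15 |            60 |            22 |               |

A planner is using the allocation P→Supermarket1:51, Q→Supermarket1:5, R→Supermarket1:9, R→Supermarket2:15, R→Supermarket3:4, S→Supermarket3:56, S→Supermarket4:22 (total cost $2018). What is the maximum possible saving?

336

Current plan cost = 51·20 + 5·15 + 9·14 + 15·19 + 4·6 + 56·4 + 22·12 = $2018.
Optimal plan:
  P–Supermarket1: 19 crates
  P–Supermarket2: 15 crates
  P–Supermarket4: 17 crates
  Q–Supermarket4: 5 crates
  R–Supermarket3: 28 crates
  S–Supermarket1: 46 crates
  S–Supermarket3: 32 crates
Optimal cost = $1682.
Saving = 2018 − 1682 = $336.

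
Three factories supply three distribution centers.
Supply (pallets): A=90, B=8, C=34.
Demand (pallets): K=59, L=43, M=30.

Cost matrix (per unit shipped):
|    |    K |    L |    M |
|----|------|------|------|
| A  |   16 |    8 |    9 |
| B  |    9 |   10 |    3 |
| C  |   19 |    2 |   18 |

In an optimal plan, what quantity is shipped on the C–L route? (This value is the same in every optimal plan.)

Solving gives:
  A->K: 51 × 16 = 816
  A->L: 9 × 8 = 72
  A->M: 30 × 9 = 270
  B->K: 8 × 9 = 72
  C->L: 34 × 2 = 68
Total cost = 1298.
So C→L carries 34 pallets.

34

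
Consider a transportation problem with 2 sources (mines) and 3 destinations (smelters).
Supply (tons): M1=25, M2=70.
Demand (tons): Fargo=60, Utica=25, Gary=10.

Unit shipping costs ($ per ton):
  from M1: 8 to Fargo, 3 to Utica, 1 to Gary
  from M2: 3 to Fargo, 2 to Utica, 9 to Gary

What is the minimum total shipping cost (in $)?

255

Optimal allocation:
  M1 to Utica: 15 × $3 = $45
  M1 to Gary: 10 × $1 = $10
  M2 to Fargo: 60 × $3 = $180
  M2 to Utica: 10 × $2 = $20
Total = 45 + 10 + 180 + 20 = $255.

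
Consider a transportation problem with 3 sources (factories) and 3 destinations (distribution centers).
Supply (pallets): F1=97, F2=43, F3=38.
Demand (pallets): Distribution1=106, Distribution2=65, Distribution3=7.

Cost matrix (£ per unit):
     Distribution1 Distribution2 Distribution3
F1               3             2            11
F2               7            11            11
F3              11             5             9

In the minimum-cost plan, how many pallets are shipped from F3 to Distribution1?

The minimum-cost plan:
  F1→Distribution1: 63 × £3 = £189
  F1→Distribution2: 34 × £2 = £68
  F2→Distribution1: 43 × £7 = £301
  F3→Distribution2: 31 × £5 = £155
  F3→Distribution3: 7 × £9 = £63
Total cost = £776.
The route F3→Distribution1 is not used.

0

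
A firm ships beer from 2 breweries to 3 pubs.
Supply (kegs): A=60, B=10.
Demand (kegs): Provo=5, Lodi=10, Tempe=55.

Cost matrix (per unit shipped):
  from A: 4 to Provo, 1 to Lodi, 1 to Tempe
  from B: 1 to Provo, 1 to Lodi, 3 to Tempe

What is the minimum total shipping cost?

70

An optimal shipping plan:
  A→Lodi: 5 × 1 = 5
  A→Tempe: 55 × 1 = 55
  B→Provo: 5 × 1 = 5
  B→Lodi: 5 × 1 = 5
Total = 5 + 55 + 5 + 5 = 70.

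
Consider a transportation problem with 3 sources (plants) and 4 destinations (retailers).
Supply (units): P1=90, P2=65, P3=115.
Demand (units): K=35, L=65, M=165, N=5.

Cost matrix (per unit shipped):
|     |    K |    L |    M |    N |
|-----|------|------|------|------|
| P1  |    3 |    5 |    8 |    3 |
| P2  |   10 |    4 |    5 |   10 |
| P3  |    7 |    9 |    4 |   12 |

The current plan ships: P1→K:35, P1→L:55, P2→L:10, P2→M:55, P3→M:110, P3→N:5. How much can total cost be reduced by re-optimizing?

55

Current plan cost = 35·3 + 55·5 + 10·4 + 55·5 + 110·4 + 5·12 = 1195.
Optimal plan:
  P1→K: 35 units
  P1→L: 50 units
  P1→N: 5 units
  P2→L: 15 units
  P2→M: 50 units
  P3→M: 115 units
Optimal cost = 1140.
Saving = 1195 − 1140 = 55.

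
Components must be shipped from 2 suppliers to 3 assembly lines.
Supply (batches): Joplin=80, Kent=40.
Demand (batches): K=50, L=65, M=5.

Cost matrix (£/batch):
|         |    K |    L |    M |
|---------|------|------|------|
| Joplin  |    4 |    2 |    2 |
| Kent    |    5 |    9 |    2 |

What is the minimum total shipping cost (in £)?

375

An optimal shipping plan:
  Joplin–K: 15 × £4 = £60
  Joplin–L: 65 × £2 = £130
  Kent–K: 35 × £5 = £175
  Kent–M: 5 × £2 = £10
Total = 60 + 130 + 175 + 10 = £375.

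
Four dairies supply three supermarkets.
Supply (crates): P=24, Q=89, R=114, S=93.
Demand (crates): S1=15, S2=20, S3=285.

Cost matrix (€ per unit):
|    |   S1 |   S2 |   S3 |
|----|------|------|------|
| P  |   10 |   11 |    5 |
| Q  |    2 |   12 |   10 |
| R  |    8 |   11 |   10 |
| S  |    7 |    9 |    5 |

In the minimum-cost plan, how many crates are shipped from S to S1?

The minimum-cost plan:
  P–S3: 24 × €5 = €120
  Q–S1: 15 × €2 = €30
  Q–S3: 74 × €10 = €740
  R–S2: 20 × €11 = €220
  R–S3: 94 × €10 = €940
  S–S3: 93 × €5 = €465
Total cost = €2515.
The route S→S1 is not used.

0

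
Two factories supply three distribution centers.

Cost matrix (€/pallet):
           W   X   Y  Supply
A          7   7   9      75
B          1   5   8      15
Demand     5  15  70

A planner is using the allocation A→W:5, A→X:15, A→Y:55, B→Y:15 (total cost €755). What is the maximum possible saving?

35

Current plan cost = 5·7 + 15·7 + 55·9 + 15·8 = €755.
Optimal plan:
  A->X: 5 × €7 = €35
  A->Y: 70 × €9 = €630
  B->W: 5 × €1 = €5
  B->X: 10 × €5 = €50
Optimal cost = €720.
Saving = 755 − 720 = €35.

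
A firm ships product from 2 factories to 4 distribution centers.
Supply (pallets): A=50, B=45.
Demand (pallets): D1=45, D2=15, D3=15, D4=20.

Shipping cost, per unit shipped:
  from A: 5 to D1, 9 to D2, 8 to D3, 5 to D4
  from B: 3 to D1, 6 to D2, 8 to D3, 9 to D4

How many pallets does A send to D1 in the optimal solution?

15

Solving gives:
  A to D1: 15 pallets
  A to D3: 15 pallets
  A to D4: 20 pallets
  B to D1: 30 pallets
  B to D2: 15 pallets
Total cost = 475.
So A→D1 carries 15 pallets.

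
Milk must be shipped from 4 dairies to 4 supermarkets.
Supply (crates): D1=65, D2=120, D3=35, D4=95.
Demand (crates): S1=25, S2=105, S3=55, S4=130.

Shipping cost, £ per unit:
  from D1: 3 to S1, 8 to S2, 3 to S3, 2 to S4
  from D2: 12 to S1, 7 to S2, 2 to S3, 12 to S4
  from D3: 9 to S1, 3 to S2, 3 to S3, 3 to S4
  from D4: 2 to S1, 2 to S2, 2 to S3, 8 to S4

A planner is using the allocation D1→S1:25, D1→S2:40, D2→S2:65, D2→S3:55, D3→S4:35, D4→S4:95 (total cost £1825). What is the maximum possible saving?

685

Current plan cost = 25·3 + 40·8 + 65·7 + 55·2 + 35·3 + 95·8 = £1825.
Optimal plan:
  D1 to S4: 65 × £2 = £130
  D2 to S2: 35 × £7 = £245
  D2 to S3: 55 × £2 = £110
  D2 to S4: 30 × £12 = £360
  D3 to S4: 35 × £3 = £105
  D4 to S1: 25 × £2 = £50
  D4 to S2: 70 × £2 = £140
Optimal cost = £1140.
Saving = 1825 − 1140 = £685.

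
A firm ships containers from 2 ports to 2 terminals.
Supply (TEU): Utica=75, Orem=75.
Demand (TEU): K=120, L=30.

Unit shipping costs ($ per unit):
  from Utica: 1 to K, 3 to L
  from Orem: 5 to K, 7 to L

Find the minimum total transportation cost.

510

Optimal allocation:
  Utica–K: 45 × $1 = $45
  Utica–L: 30 × $3 = $90
  Orem–K: 75 × $5 = $375
Total = 45 + 90 + 375 = $510.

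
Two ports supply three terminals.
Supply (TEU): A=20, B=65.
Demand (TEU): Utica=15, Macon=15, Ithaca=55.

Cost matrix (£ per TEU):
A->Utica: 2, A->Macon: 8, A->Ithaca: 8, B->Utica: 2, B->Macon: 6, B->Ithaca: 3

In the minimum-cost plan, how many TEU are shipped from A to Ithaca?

0

Solving gives:
  A->Utica: 15 × £2 = £30
  A->Macon: 5 × £8 = £40
  B->Macon: 10 × £6 = £60
  B->Ithaca: 55 × £3 = £165
Total cost = £295.
The route A→Ithaca is not used.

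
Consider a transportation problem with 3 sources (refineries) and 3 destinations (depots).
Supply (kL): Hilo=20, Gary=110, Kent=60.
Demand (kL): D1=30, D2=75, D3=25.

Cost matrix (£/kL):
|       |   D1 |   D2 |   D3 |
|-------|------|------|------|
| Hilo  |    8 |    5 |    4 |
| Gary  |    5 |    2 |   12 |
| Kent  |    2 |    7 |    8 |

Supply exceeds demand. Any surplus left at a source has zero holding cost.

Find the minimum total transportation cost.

330

An optimal shipping plan:
  Hilo to D3: 20 × £4 = £80
  Gary to D2: 75 × £2 = £150
  Kent to D1: 30 × £2 = £60
  Kent to D3: 5 × £8 = £40
Total = 80 + 150 + 60 + 40 = £330.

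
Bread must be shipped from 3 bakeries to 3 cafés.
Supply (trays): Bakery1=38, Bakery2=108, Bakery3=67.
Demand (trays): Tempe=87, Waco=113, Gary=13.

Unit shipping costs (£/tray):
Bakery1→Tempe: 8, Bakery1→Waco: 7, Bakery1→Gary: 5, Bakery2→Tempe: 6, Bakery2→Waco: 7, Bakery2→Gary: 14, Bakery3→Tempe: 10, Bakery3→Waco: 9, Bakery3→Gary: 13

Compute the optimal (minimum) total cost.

1512

Optimal allocation:
  Bakery1→Waco: 25 trays
  Bakery1→Gary: 13 trays
  Bakery2→Tempe: 87 trays
  Bakery2→Waco: 21 trays
  Bakery3→Waco: 67 trays
Total cost = £1512.
(Supply check: Bakery1 ships 38; Bakery2 ships 108; Bakery3 ships 67.)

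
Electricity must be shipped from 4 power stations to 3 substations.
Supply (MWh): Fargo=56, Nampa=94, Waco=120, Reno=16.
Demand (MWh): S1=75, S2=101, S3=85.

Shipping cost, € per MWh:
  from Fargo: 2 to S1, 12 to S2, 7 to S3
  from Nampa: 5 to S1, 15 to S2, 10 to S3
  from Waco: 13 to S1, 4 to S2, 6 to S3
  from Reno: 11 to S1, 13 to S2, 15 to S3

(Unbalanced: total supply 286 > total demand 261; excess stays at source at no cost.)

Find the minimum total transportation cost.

One minimum-cost allocation:
  Fargo to S3: 56 × €7 = €392
  Nampa to S1: 75 × €5 = €375
  Nampa to S3: 10 × €10 = €100
  Waco to S2: 101 × €4 = €404
  Waco to S3: 19 × €6 = €114
Total = 392 + 375 + 100 + 404 + 114 = €1385.
(Supply check: Fargo ships 56; Nampa ships 85; Waco ships 120; Reno ships 0.)

1385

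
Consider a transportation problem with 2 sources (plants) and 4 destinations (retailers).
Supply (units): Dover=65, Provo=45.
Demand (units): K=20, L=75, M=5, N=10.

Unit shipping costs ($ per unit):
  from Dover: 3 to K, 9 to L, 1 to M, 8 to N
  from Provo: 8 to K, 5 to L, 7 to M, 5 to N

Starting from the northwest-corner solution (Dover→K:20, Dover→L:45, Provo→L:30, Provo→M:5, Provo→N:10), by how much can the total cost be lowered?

60

Current plan cost = 20·3 + 45·9 + 30·5 + 5·7 + 10·5 = $700.
Optimal plan:
  Dover–K: 20 units
  Dover–L: 30 units
  Dover–M: 5 units
  Dover–N: 10 units
  Provo–L: 45 units
Optimal cost = $640.
Saving = 700 − 640 = $60.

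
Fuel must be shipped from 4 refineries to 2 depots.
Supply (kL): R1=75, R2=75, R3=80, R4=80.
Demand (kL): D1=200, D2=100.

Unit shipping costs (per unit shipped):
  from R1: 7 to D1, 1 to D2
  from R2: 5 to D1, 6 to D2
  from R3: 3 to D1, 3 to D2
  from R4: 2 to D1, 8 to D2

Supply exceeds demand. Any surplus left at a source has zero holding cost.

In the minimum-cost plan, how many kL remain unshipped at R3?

0

An optimal plan:
  R1–D2: 75 × 1 = 75
  R2–D1: 65 × 5 = 325
  R3–D1: 55 × 3 = 165
  R3–D2: 25 × 3 = 75
  R4–D1: 80 × 2 = 160
Total cost = 800.
R3 ships 80 of its 80, leaving 0.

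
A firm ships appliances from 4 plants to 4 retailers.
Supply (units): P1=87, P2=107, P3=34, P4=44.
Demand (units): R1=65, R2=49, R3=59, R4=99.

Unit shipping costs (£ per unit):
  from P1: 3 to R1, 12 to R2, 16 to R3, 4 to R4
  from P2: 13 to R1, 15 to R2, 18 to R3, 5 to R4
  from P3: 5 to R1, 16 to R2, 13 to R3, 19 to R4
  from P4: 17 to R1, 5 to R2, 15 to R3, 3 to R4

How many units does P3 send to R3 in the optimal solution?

34

Optimal shipments:
  P1–R1: 65 × £3 = £195
  P1–R2: 5 × £12 = £60
  P1–R3: 17 × £16 = £272
  P2–R3: 8 × £18 = £144
  P2–R4: 99 × £5 = £495
  P3–R3: 34 × £13 = £442
  P4–R2: 44 × £5 = £220
Total cost = £1828.
So P3→R3 carries 34 units.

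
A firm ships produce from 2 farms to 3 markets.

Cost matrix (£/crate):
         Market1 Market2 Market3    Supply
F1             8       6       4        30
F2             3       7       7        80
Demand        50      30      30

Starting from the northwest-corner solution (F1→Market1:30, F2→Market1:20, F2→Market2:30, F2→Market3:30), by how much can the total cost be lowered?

240

Current plan cost = 30·8 + 20·3 + 30·7 + 30·7 = £720.
Optimal plan:
  F1->Market3: 30 × £4 = £120
  F2->Market1: 50 × £3 = £150
  F2->Market2: 30 × £7 = £210
Optimal cost = £480.
Saving = 720 − 480 = £240.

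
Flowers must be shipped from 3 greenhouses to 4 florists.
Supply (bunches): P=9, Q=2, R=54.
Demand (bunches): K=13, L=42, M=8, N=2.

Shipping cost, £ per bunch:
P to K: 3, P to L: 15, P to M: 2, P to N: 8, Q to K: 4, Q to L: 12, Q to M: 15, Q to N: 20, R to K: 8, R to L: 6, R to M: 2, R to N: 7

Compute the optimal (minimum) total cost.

333

An optimal shipping plan:
  P->K: 9 × £3 = £27
  Q->K: 2 × £4 = £8
  R->K: 2 × £8 = £16
  R->L: 42 × £6 = £252
  R->M: 8 × £2 = £16
  R->N: 2 × £7 = £14
Total = 27 + 8 + 16 + 252 + 16 + 14 = £333.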